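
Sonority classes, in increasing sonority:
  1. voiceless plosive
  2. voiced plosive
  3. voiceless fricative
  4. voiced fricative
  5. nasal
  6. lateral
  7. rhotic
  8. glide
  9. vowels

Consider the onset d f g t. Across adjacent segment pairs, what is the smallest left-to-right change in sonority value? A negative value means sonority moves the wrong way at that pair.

/d/ is a voiced plosive (sonority 2).
/f/ is a voiceless fricative (sonority 3).
/g/ is a voiced plosive (sonority 2).
/t/ is a voiceless plosive (sonority 1).
/d/→/f/: change +1.
/f/→/g/: change -1.
/g/→/t/: change -1.
Minimum = -1.

-1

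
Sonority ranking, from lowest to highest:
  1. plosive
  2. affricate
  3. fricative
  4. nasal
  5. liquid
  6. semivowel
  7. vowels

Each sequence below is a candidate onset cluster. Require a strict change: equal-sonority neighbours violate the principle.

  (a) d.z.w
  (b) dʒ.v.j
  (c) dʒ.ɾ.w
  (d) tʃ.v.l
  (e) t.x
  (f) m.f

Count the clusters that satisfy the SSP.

(a) d.z.w: profile 1-3-6 — obeys.
(b) dʒ.v.j: profile 2-3-6 — obeys.
(c) dʒ.ɾ.w: profile 2-5-6 — obeys.
(d) tʃ.v.l: profile 2-3-5 — obeys.
(e) t.x: profile 1-3 — obeys.
(f) m.f: profile 4-3 — violates.

5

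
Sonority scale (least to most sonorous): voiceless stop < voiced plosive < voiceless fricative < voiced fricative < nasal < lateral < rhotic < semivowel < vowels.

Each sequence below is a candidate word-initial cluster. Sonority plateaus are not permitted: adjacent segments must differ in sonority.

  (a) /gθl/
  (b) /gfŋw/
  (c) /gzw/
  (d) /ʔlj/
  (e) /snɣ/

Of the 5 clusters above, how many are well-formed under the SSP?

(a) sonority 2-3-6: well-formed.
(b) sonority 2-3-5-8: well-formed.
(c) sonority 2-4-8: well-formed.
(d) sonority 1-6-8: well-formed.
(e) sonority 3-5-4: ill-formed.

4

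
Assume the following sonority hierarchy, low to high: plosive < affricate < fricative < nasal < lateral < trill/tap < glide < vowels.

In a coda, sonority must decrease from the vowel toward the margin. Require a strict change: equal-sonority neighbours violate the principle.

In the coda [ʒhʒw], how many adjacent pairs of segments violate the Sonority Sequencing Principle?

/ʒ/ is a fricative (sonority 3).
/h/ is a fricative (sonority 3).
/ʒ/ is a fricative (sonority 3).
/w/ is a glide (sonority 7).
/ʒ/→/h/: 3→3 (plateau) — violation.
/h/→/ʒ/: 3→3 (plateau) — violation.
/ʒ/→/w/: 3→7 (does not fall) — violation.

3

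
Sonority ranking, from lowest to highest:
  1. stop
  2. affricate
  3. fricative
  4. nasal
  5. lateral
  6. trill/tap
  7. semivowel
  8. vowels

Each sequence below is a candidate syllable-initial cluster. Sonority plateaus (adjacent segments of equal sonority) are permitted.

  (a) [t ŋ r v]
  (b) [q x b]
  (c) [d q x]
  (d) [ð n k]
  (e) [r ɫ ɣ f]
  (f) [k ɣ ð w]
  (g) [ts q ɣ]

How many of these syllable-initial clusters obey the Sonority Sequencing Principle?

2

(a) [t ŋ r v]: profile 1-4-6-3 — violates.
(b) [q x b]: profile 1-3-1 — violates.
(c) [d q x]: profile 1-1-3 — obeys.
(d) [ð n k]: profile 3-4-1 — violates.
(e) [r ɫ ɣ f]: profile 6-5-3-3 — violates.
(f) [k ɣ ð w]: profile 1-3-3-7 — obeys.
(g) [ts q ɣ]: profile 2-1-3 — violates.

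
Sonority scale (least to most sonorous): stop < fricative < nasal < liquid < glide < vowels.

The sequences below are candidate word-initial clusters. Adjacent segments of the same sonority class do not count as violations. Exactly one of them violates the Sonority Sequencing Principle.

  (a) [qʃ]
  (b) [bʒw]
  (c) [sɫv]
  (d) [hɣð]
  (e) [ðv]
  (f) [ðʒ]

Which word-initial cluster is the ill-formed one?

c

(a) sonority 1-2: well-formed.
(b) sonority 1-2-5: well-formed.
(c) sonority 2-4-2: ill-formed.
(d) sonority 2-2-2: well-formed.
(e) sonority 2-2: well-formed.
(f) sonority 2-2: well-formed.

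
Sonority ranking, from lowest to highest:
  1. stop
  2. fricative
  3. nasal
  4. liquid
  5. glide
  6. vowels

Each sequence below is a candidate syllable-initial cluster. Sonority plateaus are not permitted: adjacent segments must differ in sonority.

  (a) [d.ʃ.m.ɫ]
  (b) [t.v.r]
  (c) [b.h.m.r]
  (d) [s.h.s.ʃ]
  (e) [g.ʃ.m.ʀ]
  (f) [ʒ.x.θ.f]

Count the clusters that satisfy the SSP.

(a) sonority 1-2-3-4: well-formed.
(b) sonority 1-2-4: well-formed.
(c) sonority 1-2-3-4: well-formed.
(d) sonority 2-2-2-2: ill-formed.
(e) sonority 1-2-3-4: well-formed.
(f) sonority 2-2-2-2: ill-formed.

4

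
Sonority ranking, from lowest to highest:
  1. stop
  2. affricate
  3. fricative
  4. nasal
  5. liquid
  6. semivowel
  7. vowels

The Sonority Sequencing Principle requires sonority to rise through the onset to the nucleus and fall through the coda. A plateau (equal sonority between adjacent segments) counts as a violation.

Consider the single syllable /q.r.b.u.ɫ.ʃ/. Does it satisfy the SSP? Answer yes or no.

Onset: /q/ is a stop (sonority 1), /r/ is a liquid (sonority 5), /b/ is a stop (sonority 1); then the nucleus /u/ (sonority 7).
Onset profile 1-5-1-7 — does not strictly rise throughout.
Coda: /ɫ/ is a liquid (sonority 5), /ʃ/ is a fricative (sonority 3).
Coda profile 7-5-3 — falls from the nucleus.

no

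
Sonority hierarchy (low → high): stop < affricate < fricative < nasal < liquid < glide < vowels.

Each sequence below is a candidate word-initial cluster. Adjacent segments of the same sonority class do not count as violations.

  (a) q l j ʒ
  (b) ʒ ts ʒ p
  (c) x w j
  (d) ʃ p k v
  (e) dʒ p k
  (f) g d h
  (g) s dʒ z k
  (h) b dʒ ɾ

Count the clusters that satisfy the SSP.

(a) sonority 1-5-6-3: ill-formed.
(b) sonority 3-2-3-1: ill-formed.
(c) sonority 3-6-6: well-formed.
(d) sonority 3-1-1-3: ill-formed.
(e) sonority 2-1-1: ill-formed.
(f) sonority 1-1-3: well-formed.
(g) sonority 3-2-3-1: ill-formed.
(h) sonority 1-2-5: well-formed.

3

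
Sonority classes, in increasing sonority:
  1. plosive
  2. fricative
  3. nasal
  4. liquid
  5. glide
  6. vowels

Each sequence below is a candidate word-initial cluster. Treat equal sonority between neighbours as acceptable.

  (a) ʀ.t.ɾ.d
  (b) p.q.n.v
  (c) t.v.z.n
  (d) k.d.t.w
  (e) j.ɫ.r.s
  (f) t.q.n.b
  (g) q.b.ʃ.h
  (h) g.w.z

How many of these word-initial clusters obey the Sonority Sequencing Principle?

(a) ʀ.t.ɾ.d: profile 4-1-4-1 — violates.
(b) p.q.n.v: profile 1-1-3-2 — violates.
(c) t.v.z.n: profile 1-2-2-3 — obeys.
(d) k.d.t.w: profile 1-1-1-5 — obeys.
(e) j.ɫ.r.s: profile 5-4-4-2 — violates.
(f) t.q.n.b: profile 1-1-3-1 — violates.
(g) q.b.ʃ.h: profile 1-1-2-2 — obeys.
(h) g.w.z: profile 1-5-2 — violates.

3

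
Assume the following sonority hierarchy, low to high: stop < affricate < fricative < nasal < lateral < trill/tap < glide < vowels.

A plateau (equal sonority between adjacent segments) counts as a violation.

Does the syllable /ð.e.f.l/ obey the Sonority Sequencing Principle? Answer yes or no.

no

Onset: /ð/ is a fricative (sonority 3); then the nucleus /e/ (sonority 8).
Onset profile 3-8 — rises to the nucleus.
Coda: /f/ is a fricative (sonority 3), /l/ is a lateral (sonority 5).
Coda profile 8-3-5 — does not strictly fall throughout.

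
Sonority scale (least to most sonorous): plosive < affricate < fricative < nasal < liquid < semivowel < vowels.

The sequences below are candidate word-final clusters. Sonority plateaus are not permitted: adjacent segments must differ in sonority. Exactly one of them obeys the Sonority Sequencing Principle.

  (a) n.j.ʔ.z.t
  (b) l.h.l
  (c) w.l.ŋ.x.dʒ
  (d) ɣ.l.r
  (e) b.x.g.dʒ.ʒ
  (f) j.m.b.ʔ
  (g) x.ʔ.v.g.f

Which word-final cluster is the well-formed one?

(a) n.j.ʔ.z.t: profile 4-6-1-3-1 — violates.
(b) l.h.l: profile 5-3-5 — violates.
(c) w.l.ŋ.x.dʒ: profile 6-5-4-3-2 — obeys.
(d) ɣ.l.r: profile 3-5-5 — violates.
(e) b.x.g.dʒ.ʒ: profile 1-3-1-2-3 — violates.
(f) j.m.b.ʔ: profile 6-4-1-1 — violates.
(g) x.ʔ.v.g.f: profile 3-1-3-1-3 — violates.

c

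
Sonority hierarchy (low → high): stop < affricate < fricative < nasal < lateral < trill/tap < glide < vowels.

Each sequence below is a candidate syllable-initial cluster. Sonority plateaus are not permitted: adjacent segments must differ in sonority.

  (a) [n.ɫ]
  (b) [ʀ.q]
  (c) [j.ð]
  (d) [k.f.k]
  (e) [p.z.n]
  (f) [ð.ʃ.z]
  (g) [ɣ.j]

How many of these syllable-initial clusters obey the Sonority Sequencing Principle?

3

(a) sonority 4-5: well-formed.
(b) sonority 6-1: ill-formed.
(c) sonority 7-3: ill-formed.
(d) sonority 1-3-1: ill-formed.
(e) sonority 1-3-4: well-formed.
(f) sonority 3-3-3: ill-formed.
(g) sonority 3-7: well-formed.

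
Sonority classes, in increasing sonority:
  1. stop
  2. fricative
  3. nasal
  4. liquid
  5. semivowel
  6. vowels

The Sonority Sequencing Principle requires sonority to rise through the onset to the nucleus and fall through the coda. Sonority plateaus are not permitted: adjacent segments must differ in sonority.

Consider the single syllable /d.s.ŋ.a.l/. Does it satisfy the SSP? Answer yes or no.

Onset: /d/ is a stop (sonority 1), /s/ is a fricative (sonority 2), /ŋ/ is a nasal (sonority 3); then the nucleus /a/ (sonority 6).
Onset profile 1-2-3-6 — rises to the nucleus.
Coda: /l/ is a liquid (sonority 4).
Coda profile 6-4 — falls from the nucleus.

yes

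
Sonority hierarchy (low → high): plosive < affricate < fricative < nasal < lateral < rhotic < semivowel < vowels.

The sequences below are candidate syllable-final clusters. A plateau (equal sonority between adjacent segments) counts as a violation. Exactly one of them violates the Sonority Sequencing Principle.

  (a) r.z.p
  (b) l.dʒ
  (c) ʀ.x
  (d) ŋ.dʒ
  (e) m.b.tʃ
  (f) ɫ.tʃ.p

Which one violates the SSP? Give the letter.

e

(a) r.z.p: profile 6-3-1 — obeys.
(b) l.dʒ: profile 5-2 — obeys.
(c) ʀ.x: profile 6-3 — obeys.
(d) ŋ.dʒ: profile 4-2 — obeys.
(e) m.b.tʃ: profile 4-1-2 — violates.
(f) ɫ.tʃ.p: profile 5-2-1 — obeys.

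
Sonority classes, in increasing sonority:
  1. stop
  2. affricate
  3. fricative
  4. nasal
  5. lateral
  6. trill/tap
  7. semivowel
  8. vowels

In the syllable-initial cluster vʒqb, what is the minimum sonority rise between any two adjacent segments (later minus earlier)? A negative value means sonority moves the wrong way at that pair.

/v/ is a fricative (sonority 3).
/ʒ/ is a fricative (sonority 3).
/q/ is a stop (sonority 1).
/b/ is a stop (sonority 1).
/v/→/ʒ/: change +0.
/ʒ/→/q/: change -2.
/q/→/b/: change +0.
Minimum = -2.

-2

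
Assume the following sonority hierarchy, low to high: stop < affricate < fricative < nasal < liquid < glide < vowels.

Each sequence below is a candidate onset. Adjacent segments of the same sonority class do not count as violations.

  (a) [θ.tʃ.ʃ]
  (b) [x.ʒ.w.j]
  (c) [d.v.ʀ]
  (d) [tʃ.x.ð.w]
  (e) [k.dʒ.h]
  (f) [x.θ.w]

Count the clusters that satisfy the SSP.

(a) 3-2-3 → violates
(b) 3-3-6-6 → obeys
(c) 1-3-5 → obeys
(d) 2-3-3-6 → obeys
(e) 1-2-3 → obeys
(f) 3-3-6 → obeys

5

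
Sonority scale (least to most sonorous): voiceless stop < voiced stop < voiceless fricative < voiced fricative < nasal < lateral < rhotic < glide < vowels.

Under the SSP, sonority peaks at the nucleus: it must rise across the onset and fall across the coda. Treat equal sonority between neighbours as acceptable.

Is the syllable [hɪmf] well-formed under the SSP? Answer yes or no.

yes

Onset: /h/ is a voiceless fricative (sonority 3); then the nucleus /ɪ/ (sonority 9).
Onset profile 3-9 — rises to the nucleus.
Coda: /m/ is a nasal (sonority 5), /f/ is a voiceless fricative (sonority 3).
Coda profile 9-5-3 — falls from the nucleus.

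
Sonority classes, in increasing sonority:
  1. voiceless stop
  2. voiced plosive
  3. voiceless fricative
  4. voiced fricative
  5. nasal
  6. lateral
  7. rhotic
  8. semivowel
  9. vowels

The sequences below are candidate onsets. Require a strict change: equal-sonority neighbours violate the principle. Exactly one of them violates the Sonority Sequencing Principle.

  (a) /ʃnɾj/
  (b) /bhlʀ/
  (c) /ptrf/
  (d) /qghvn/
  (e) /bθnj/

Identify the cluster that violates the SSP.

(a) 3-5-7-8 → obeys
(b) 2-3-6-7 → obeys
(c) 1-1-7-3 → violates
(d) 1-2-3-4-5 → obeys
(e) 2-3-5-8 → obeys

c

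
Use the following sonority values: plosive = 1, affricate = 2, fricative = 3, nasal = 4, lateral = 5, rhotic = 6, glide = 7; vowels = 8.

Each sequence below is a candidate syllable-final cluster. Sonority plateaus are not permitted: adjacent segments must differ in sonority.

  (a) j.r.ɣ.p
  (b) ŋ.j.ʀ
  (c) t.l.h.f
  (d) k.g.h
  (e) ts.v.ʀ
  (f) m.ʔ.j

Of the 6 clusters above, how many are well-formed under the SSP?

1

(a) j.r.ɣ.p: profile 7-6-3-1 — obeys.
(b) ŋ.j.ʀ: profile 4-7-6 — violates.
(c) t.l.h.f: profile 1-5-3-3 — violates.
(d) k.g.h: profile 1-1-3 — violates.
(e) ts.v.ʀ: profile 2-3-6 — violates.
(f) m.ʔ.j: profile 4-1-7 — violates.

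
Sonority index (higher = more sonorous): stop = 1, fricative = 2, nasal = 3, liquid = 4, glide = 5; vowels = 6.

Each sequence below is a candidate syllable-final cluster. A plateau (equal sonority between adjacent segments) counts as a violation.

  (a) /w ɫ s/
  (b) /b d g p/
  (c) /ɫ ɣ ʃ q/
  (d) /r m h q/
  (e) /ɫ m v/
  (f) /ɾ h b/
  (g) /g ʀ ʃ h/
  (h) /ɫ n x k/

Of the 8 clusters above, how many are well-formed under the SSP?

5

(a) sonority 5-4-2: well-formed.
(b) sonority 1-1-1-1: ill-formed.
(c) sonority 4-2-2-1: ill-formed.
(d) sonority 4-3-2-1: well-formed.
(e) sonority 4-3-2: well-formed.
(f) sonority 4-2-1: well-formed.
(g) sonority 1-4-2-2: ill-formed.
(h) sonority 4-3-2-1: well-formed.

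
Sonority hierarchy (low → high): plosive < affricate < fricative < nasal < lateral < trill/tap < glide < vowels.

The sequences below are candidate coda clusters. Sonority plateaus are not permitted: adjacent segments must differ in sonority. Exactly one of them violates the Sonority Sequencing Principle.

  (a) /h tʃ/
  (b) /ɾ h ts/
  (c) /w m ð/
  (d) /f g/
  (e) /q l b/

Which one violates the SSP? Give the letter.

e

(a) /h tʃ/: profile 3-2 — obeys.
(b) /ɾ h ts/: profile 6-3-2 — obeys.
(c) /w m ð/: profile 7-4-3 — obeys.
(d) /f g/: profile 3-1 — obeys.
(e) /q l b/: profile 1-5-1 — violates.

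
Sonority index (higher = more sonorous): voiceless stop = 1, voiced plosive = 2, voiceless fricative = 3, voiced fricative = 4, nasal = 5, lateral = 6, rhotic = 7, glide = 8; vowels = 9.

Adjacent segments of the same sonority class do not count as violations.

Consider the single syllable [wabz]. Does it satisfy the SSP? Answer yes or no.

no

Onset: /w/ is a glide (sonority 8); then the nucleus /a/ (sonority 9).
Onset profile 8-9 — rises to the nucleus.
Coda: /b/ is a voiced plosive (sonority 2), /z/ is a voiced fricative (sonority 4).
Coda profile 9-2-4 — does not fall throughout.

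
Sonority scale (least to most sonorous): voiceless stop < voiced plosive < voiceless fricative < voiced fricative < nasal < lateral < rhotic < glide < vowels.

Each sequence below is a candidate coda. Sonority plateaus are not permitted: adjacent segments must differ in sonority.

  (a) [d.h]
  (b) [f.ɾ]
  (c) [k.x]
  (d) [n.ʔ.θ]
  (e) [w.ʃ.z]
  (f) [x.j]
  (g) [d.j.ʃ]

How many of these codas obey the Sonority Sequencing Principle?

0

(a) 2-3 → violates
(b) 3-7 → violates
(c) 1-3 → violates
(d) 5-1-3 → violates
(e) 8-3-4 → violates
(f) 3-8 → violates
(g) 2-8-3 → violates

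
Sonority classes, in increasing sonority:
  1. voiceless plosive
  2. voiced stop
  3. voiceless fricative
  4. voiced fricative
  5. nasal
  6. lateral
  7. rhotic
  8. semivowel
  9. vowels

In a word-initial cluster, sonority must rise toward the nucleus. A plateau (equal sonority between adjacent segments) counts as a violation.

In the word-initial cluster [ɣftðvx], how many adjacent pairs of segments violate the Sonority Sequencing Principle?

4

/ɣ/: voiced fricative = 4.
/f/: voiceless fricative = 3.
/t/: voiceless plosive = 1.
/ð/: voiced fricative = 4.
/v/: voiced fricative = 4.
/x/: voiceless fricative = 3.
/ɣ/→/f/: 4→3 (does not rise) — violation.
/f/→/t/: 3→1 (does not rise) — violation.
/t/→/ð/: 1→4 (rises) — ok.
/ð/→/v/: 4→4 (plateau) — violation.
/v/→/x/: 4→3 (does not rise) — violation.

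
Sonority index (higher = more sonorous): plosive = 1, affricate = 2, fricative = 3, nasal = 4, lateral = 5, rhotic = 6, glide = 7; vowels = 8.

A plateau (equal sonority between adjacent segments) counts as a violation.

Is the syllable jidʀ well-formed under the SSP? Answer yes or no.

Onset: /j/ is a glide (sonority 7); then the nucleus /i/ (sonority 8).
Onset profile 7-8 — rises to the nucleus.
Coda: /d/ is a plosive (sonority 1), /ʀ/ is a rhotic (sonority 6).
Coda profile 8-1-6 — does not strictly fall throughout.

no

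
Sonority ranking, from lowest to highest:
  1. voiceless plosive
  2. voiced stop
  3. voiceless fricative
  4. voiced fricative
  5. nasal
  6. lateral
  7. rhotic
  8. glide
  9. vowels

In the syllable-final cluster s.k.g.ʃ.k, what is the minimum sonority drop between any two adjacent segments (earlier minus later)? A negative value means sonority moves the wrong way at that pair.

-1

/s/: voiceless fricative = 3.
/k/: voiceless plosive = 1.
/g/: voiced stop = 2.
/ʃ/: voiceless fricative = 3.
/k/: voiceless plosive = 1.
/s/→/k/: change +2.
/k/→/g/: change -1.
/g/→/ʃ/: change -1.
/ʃ/→/k/: change +2.
Minimum = -1.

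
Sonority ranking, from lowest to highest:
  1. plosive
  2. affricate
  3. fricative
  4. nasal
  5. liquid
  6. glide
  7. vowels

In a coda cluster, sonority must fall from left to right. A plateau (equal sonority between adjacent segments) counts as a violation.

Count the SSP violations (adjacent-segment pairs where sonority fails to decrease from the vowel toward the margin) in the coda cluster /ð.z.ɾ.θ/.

2

/ð/: fricative = 3.
/z/: fricative = 3.
/ɾ/: liquid = 5.
/θ/: fricative = 3.
/ð/→/z/: 3→3 (plateau) — violation.
/z/→/ɾ/: 3→5 (does not fall) — violation.
/ɾ/→/θ/: 5→3 (falls) — ok.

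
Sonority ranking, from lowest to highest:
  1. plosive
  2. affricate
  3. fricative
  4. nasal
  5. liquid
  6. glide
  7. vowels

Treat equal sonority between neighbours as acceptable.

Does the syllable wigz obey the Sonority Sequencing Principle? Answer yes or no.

no

Onset: /w/ is a glide (sonority 6); then the nucleus /i/ (sonority 7).
Onset profile 6-7 — rises to the nucleus.
Coda: /g/ is a plosive (sonority 1), /z/ is a fricative (sonority 3).
Coda profile 7-1-3 — does not fall throughout.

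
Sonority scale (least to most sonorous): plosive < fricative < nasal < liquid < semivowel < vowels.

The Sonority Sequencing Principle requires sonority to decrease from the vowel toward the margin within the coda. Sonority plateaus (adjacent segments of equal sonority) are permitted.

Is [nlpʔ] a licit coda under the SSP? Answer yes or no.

no

/n/ is a nasal (sonority 3).
/l/ is a liquid (sonority 4).
/p/ is a plosive (sonority 1).
/ʔ/ is a plosive (sonority 1).
The profile is 3-4-1-1. Between /n/ (3) and /l/ (4) sonority does not fall, so the cluster violates the SSP.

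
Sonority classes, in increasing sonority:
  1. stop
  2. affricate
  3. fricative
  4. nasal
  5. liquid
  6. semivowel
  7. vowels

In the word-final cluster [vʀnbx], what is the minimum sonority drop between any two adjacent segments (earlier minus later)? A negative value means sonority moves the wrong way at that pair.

/v/ is a fricative (sonority 3).
/ʀ/ is a liquid (sonority 5).
/n/ is a nasal (sonority 4).
/b/ is a stop (sonority 1).
/x/ is a fricative (sonority 3).
/v/→/ʀ/: change -2.
/ʀ/→/n/: change +1.
/n/→/b/: change +3.
/b/→/x/: change -2.
Minimum = -2.

-2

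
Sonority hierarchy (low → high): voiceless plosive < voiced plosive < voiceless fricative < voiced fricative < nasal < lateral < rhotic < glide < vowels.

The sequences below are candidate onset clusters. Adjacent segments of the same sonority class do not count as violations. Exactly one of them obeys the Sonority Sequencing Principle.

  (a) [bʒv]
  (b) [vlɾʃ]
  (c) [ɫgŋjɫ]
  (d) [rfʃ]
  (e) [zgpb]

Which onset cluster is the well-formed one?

a

(a) 2-4-4 → obeys
(b) 4-6-7-3 → violates
(c) 6-2-5-8-6 → violates
(d) 7-3-3 → violates
(e) 4-2-1-2 → violates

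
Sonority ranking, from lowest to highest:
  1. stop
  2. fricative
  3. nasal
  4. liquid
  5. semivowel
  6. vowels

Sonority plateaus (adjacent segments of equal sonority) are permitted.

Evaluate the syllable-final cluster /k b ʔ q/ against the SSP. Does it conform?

/k/ is a stop (sonority 1).
/b/ is a stop (sonority 1).
/ʔ/ is a stop (sonority 1).
/q/ is a stop (sonority 1).
The profile 1-1-1-1 is non-increasing (plateaus allowed), so the syllable-final cluster satisfies the SSP.

yes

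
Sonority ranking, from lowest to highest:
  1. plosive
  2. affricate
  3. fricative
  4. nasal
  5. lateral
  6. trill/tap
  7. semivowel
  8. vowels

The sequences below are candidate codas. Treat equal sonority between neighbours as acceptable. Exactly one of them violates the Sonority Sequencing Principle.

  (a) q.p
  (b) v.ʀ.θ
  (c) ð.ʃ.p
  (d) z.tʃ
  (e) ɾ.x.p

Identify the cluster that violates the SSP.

(a) 1-1 → obeys
(b) 3-6-3 → violates
(c) 3-3-1 → obeys
(d) 3-2 → obeys
(e) 6-3-1 → obeys

b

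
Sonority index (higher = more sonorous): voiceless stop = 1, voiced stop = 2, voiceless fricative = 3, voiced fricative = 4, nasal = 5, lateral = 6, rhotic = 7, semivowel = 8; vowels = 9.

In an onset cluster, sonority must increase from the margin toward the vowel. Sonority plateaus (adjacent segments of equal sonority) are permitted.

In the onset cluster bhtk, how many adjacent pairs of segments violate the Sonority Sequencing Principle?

/b/: voiced stop = 2.
/h/: voiceless fricative = 3.
/t/: voiceless stop = 1.
/k/: voiceless stop = 1.
/b/→/h/: 2→3 (rises) — ok.
/h/→/t/: 3→1 (does not rise) — violation.
/t/→/k/: 1→1 (plateau, allowed) — ok.

1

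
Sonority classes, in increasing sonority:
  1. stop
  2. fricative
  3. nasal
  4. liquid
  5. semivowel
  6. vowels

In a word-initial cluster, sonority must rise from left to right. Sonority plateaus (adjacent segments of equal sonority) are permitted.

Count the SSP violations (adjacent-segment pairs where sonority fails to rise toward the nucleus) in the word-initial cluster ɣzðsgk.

/ɣ/ — fricative, sonority 2.
/z/ — fricative, sonority 2.
/ð/ — fricative, sonority 2.
/s/ — fricative, sonority 2.
/g/ — stop, sonority 1.
/k/ — stop, sonority 1.
/ɣ/→/z/: 2→2 (plateau, allowed) — ok.
/z/→/ð/: 2→2 (plateau, allowed) — ok.
/ð/→/s/: 2→2 (plateau, allowed) — ok.
/s/→/g/: 2→1 (does not rise) — violation.
/g/→/k/: 1→1 (plateau, allowed) — ok.

1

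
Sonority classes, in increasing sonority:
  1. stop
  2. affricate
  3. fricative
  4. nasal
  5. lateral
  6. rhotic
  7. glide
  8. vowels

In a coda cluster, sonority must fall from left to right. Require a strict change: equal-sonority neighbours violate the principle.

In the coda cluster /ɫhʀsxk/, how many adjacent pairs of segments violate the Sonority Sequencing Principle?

2

/ɫ/ — lateral, sonority 5.
/h/ — fricative, sonority 3.
/ʀ/ — rhotic, sonority 6.
/s/ — fricative, sonority 3.
/x/ — fricative, sonority 3.
/k/ — stop, sonority 1.
/ɫ/→/h/: 5→3 (falls) — ok.
/h/→/ʀ/: 3→6 (does not fall) — violation.
/ʀ/→/s/: 6→3 (falls) — ok.
/s/→/x/: 3→3 (plateau) — violation.
/x/→/k/: 3→1 (falls) — ok.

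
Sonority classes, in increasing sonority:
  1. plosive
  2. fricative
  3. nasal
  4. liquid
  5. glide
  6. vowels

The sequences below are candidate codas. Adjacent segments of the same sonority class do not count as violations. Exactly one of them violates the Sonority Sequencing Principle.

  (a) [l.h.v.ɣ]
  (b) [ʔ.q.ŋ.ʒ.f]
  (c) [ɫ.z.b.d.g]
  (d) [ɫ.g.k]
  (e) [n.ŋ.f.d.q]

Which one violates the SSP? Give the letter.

b

(a) sonority 4-2-2-2: well-formed.
(b) sonority 1-1-3-2-2: ill-formed.
(c) sonority 4-2-1-1-1: well-formed.
(d) sonority 4-1-1: well-formed.
(e) sonority 3-3-2-1-1: well-formed.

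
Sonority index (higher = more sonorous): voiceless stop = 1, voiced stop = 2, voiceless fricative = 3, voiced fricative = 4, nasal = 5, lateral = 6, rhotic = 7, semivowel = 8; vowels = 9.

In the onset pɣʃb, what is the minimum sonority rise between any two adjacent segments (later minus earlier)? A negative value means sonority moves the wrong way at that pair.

/p/: voiceless stop = 1.
/ɣ/: voiced fricative = 4.
/ʃ/: voiceless fricative = 3.
/b/: voiced stop = 2.
/p/→/ɣ/: change +3.
/ɣ/→/ʃ/: change -1.
/ʃ/→/b/: change -1.
Minimum = -1.

-1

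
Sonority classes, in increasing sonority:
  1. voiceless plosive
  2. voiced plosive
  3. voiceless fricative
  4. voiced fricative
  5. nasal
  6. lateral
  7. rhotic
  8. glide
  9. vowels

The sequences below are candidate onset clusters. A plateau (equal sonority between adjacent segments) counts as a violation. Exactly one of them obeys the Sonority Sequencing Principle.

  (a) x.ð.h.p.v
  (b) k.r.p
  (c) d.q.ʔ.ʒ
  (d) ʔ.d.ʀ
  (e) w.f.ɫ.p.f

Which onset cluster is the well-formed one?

d

(a) sonority 3-4-3-1-4: ill-formed.
(b) sonority 1-7-1: ill-formed.
(c) sonority 2-1-1-4: ill-formed.
(d) sonority 1-2-7: well-formed.
(e) sonority 8-3-6-1-3: ill-formed.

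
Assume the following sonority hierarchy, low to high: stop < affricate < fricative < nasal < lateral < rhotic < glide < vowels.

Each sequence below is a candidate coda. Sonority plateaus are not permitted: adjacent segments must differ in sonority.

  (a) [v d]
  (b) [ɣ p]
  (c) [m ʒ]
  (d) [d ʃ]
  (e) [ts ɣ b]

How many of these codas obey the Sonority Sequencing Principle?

3

(a) sonority 3-1: well-formed.
(b) sonority 3-1: well-formed.
(c) sonority 4-3: well-formed.
(d) sonority 1-3: ill-formed.
(e) sonority 2-3-1: ill-formed.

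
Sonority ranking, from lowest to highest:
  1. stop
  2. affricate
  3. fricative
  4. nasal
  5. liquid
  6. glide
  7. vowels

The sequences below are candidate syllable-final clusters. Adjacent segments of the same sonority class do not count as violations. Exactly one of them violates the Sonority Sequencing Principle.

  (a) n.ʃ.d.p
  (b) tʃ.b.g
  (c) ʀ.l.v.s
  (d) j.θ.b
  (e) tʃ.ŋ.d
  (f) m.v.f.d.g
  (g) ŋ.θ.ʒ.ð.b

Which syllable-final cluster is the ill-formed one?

e

(a) sonority 4-3-1-1: well-formed.
(b) sonority 2-1-1: well-formed.
(c) sonority 5-5-3-3: well-formed.
(d) sonority 6-3-1: well-formed.
(e) sonority 2-4-1: ill-formed.
(f) sonority 4-3-3-1-1: well-formed.
(g) sonority 4-3-3-3-1: well-formed.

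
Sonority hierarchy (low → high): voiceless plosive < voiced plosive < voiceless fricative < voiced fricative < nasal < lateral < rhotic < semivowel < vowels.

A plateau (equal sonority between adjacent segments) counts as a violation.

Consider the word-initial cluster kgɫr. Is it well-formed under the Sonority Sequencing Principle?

/k/ — voiceless plosive, sonority 1.
/g/ — voiced plosive, sonority 2.
/ɫ/ — lateral, sonority 6.
/r/ — rhotic, sonority 7.
The profile 1-2-6-7 strictly rises, so the word-initial cluster satisfies the SSP.

yes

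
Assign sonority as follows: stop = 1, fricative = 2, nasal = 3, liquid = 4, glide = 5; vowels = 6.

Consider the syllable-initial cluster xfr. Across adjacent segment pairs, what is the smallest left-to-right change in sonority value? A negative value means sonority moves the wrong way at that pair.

0

/x/: fricative = 2.
/f/: fricative = 2.
/r/: liquid = 4.
/x/→/f/: change +0.
/f/→/r/: change +2.
Minimum = 0.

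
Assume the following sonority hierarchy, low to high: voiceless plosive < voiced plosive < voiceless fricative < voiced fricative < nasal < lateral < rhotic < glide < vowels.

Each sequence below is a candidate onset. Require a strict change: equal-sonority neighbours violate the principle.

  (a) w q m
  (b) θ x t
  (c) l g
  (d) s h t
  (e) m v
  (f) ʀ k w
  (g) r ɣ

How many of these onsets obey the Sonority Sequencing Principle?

0

(a) w q m: profile 8-1-5 — violates.
(b) θ x t: profile 3-3-1 — violates.
(c) l g: profile 6-2 — violates.
(d) s h t: profile 3-3-1 — violates.
(e) m v: profile 5-4 — violates.
(f) ʀ k w: profile 7-1-8 — violates.
(g) r ɣ: profile 7-4 — violates.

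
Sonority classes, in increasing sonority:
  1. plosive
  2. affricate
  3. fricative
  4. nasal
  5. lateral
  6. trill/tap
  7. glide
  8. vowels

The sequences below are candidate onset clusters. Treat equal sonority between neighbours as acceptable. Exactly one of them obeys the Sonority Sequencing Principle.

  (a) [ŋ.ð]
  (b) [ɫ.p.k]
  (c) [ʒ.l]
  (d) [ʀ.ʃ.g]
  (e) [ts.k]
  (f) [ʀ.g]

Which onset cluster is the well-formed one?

c

(a) 4-3 → violates
(b) 5-1-1 → violates
(c) 3-5 → obeys
(d) 6-3-1 → violates
(e) 2-1 → violates
(f) 6-1 → violates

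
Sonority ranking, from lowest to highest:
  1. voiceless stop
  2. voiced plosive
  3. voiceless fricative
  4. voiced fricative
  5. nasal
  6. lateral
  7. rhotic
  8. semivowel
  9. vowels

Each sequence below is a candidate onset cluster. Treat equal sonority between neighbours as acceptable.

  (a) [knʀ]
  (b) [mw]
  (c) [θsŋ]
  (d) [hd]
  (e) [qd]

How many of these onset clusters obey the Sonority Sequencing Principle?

(a) sonority 1-5-7: well-formed.
(b) sonority 5-8: well-formed.
(c) sonority 3-3-5: well-formed.
(d) sonority 3-2: ill-formed.
(e) sonority 1-2: well-formed.

4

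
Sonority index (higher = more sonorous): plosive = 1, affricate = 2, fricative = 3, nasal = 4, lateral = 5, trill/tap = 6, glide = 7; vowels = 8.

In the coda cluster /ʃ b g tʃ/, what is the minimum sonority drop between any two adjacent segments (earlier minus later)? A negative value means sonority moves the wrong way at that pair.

/ʃ/ is a fricative (sonority 3).
/b/ is a plosive (sonority 1).
/g/ is a plosive (sonority 1).
/tʃ/ is an affricate (sonority 2).
/ʃ/→/b/: change +2.
/b/→/g/: change +0.
/g/→/tʃ/: change -1.
Minimum = -1.

-1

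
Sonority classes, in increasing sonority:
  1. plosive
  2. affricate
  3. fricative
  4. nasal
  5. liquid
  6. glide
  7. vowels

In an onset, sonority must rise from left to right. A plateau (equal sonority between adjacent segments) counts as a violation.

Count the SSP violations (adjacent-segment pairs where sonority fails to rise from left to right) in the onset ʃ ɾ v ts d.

/ʃ/: fricative = 3.
/ɾ/: liquid = 5.
/v/: fricative = 3.
/ts/: affricate = 2.
/d/: plosive = 1.
/ʃ/→/ɾ/: 3→5 (rises) — ok.
/ɾ/→/v/: 5→3 (does not rise) — violation.
/v/→/ts/: 3→2 (does not rise) — violation.
/ts/→/d/: 2→1 (does not rise) — violation.

3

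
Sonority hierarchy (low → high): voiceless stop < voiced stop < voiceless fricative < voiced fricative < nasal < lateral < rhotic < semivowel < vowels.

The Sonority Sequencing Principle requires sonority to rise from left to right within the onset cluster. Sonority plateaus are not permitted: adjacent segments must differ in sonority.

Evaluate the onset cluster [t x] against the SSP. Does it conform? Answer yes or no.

/t/: voiceless stop = 1.
/x/: voiceless fricative = 3.
The profile 1-3 strictly rises, so the onset cluster satisfies the SSP.

yes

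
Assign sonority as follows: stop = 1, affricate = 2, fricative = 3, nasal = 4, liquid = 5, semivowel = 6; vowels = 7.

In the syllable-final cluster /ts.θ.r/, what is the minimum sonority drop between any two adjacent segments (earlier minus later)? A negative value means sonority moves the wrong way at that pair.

/ts/ — affricate, sonority 2.
/θ/ — fricative, sonority 3.
/r/ — liquid, sonority 5.
/ts/→/θ/: change -1.
/θ/→/r/: change -2.
Minimum = -2.

-2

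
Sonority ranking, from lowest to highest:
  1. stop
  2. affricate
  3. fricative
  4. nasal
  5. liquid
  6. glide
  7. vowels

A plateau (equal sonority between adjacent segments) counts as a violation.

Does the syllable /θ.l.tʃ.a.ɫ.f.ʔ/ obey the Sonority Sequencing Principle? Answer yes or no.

no

Onset: /θ/ is a fricative (sonority 3), /l/ is a liquid (sonority 5), /tʃ/ is an affricate (sonority 2); then the nucleus /a/ (sonority 7).
Onset profile 3-5-2-7 — does not strictly rise throughout.
Coda: /ɫ/ is a liquid (sonority 5), /f/ is a fricative (sonority 3), /ʔ/ is a stop (sonority 1).
Coda profile 7-5-3-1 — falls from the nucleus.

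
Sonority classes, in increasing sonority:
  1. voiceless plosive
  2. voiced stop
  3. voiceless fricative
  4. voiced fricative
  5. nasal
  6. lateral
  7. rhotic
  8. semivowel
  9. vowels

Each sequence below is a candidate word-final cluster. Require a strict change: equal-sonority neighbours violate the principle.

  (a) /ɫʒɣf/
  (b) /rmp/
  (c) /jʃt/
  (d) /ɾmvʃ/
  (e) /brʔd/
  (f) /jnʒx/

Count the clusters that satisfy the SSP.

(a) sonority 6-4-4-3: ill-formed.
(b) sonority 7-5-1: well-formed.
(c) sonority 8-3-1: well-formed.
(d) sonority 7-5-4-3: well-formed.
(e) sonority 2-7-1-2: ill-formed.
(f) sonority 8-5-4-3: well-formed.

4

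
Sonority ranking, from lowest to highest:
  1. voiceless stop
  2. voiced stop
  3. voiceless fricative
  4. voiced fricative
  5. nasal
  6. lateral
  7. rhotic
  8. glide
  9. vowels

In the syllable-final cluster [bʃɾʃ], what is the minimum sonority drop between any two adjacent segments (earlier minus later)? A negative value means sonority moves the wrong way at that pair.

-4

/b/: voiced stop = 2.
/ʃ/: voiceless fricative = 3.
/ɾ/: rhotic = 7.
/ʃ/: voiceless fricative = 3.
/b/→/ʃ/: change -1.
/ʃ/→/ɾ/: change -4.
/ɾ/→/ʃ/: change +4.
Minimum = -4.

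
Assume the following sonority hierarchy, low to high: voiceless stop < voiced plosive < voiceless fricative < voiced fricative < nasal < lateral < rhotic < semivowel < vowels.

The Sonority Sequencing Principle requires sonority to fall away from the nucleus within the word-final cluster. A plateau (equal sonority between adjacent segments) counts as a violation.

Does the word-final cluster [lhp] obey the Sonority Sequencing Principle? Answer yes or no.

/l/ is a lateral (sonority 6).
/h/ is a voiceless fricative (sonority 3).
/p/ is a voiceless stop (sonority 1).
The profile 6-3-1 strictly falls, so the word-final cluster satisfies the SSP.

yes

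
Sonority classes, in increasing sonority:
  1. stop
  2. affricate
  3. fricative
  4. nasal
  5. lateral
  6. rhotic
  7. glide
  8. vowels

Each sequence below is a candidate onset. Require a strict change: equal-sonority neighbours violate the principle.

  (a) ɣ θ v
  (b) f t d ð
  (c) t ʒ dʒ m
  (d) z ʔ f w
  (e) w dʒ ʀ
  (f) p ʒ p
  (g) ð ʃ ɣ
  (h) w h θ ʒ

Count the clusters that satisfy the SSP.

(a) ɣ θ v: profile 3-3-3 — violates.
(b) f t d ð: profile 3-1-1-3 — violates.
(c) t ʒ dʒ m: profile 1-3-2-4 — violates.
(d) z ʔ f w: profile 3-1-3-7 — violates.
(e) w dʒ ʀ: profile 7-2-6 — violates.
(f) p ʒ p: profile 1-3-1 — violates.
(g) ð ʃ ɣ: profile 3-3-3 — violates.
(h) w h θ ʒ: profile 7-3-3-3 — violates.

0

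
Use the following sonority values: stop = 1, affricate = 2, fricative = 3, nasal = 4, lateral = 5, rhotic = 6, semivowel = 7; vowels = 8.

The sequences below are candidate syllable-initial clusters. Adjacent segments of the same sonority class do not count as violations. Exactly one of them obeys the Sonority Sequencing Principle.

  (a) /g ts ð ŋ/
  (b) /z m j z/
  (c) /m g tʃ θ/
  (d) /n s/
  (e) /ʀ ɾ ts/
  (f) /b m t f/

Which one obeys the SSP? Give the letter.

(a) /g ts ð ŋ/: profile 1-2-3-4 — obeys.
(b) /z m j z/: profile 3-4-7-3 — violates.
(c) /m g tʃ θ/: profile 4-1-2-3 — violates.
(d) /n s/: profile 4-3 — violates.
(e) /ʀ ɾ ts/: profile 6-6-2 — violates.
(f) /b m t f/: profile 1-4-1-3 — violates.

a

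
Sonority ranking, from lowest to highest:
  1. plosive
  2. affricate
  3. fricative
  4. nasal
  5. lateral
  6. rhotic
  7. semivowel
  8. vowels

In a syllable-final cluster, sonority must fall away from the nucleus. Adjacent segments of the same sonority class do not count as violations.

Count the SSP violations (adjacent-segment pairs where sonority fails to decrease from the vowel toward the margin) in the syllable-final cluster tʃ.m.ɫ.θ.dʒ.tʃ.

2

/tʃ/: affricate = 2.
/m/: nasal = 4.
/ɫ/: lateral = 5.
/θ/: fricative = 3.
/dʒ/: affricate = 2.
/tʃ/: affricate = 2.
/tʃ/→/m/: 2→4 (does not fall) — violation.
/m/→/ɫ/: 4→5 (does not fall) — violation.
/ɫ/→/θ/: 5→3 (falls) — ok.
/θ/→/dʒ/: 3→2 (falls) — ok.
/dʒ/→/tʃ/: 2→2 (plateau, allowed) — ok.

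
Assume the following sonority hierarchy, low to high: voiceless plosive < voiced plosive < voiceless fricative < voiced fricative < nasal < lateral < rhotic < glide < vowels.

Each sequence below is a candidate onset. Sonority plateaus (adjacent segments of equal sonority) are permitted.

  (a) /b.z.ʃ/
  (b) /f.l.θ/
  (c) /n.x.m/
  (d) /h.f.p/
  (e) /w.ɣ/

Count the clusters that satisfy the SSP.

0

(a) 2-4-3 → violates
(b) 3-6-3 → violates
(c) 5-3-5 → violates
(d) 3-3-1 → violates
(e) 8-4 → violates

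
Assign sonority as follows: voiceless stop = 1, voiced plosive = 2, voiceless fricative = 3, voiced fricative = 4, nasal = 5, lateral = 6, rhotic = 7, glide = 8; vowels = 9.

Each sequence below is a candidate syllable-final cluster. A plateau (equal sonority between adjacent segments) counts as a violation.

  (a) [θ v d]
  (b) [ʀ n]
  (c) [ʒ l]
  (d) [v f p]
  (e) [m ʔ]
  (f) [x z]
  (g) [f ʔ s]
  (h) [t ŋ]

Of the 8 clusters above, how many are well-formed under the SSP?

(a) [θ v d]: profile 3-4-2 — violates.
(b) [ʀ n]: profile 7-5 — obeys.
(c) [ʒ l]: profile 4-6 — violates.
(d) [v f p]: profile 4-3-1 — obeys.
(e) [m ʔ]: profile 5-1 — obeys.
(f) [x z]: profile 3-4 — violates.
(g) [f ʔ s]: profile 3-1-3 — violates.
(h) [t ŋ]: profile 1-5 — violates.

3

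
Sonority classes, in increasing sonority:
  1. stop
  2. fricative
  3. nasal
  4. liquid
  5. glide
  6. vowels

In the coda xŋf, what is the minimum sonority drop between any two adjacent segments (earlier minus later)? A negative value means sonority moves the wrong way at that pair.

-1

/x/ — fricative, sonority 2.
/ŋ/ — nasal, sonority 3.
/f/ — fricative, sonority 2.
/x/→/ŋ/: change -1.
/ŋ/→/f/: change +1.
Minimum = -1.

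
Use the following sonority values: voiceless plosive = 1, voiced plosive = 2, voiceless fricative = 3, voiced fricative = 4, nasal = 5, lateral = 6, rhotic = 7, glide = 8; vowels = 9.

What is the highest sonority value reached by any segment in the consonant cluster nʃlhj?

8

/n/ — nasal, sonority 5.
/ʃ/ — voiceless fricative, sonority 3.
/l/ — lateral, sonority 6.
/h/ — voiceless fricative, sonority 3.
/j/ — glide, sonority 8.
The maximum is 8.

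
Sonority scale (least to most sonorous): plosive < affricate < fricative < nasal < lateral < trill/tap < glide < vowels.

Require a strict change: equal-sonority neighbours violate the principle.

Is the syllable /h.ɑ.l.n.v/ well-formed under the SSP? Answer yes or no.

yes

Onset: /h/ is a fricative (sonority 3); then the nucleus /ɑ/ (sonority 8).
Onset profile 3-8 — rises to the nucleus.
Coda: /l/ is a lateral (sonority 5), /n/ is a nasal (sonority 4), /v/ is a fricative (sonority 3).
Coda profile 8-5-4-3 — falls from the nucleus.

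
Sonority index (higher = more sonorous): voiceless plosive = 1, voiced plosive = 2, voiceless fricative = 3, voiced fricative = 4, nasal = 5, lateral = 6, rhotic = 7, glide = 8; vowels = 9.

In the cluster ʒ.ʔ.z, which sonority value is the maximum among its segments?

/ʒ/: voiced fricative = 4.
/ʔ/: voiceless plosive = 1.
/z/: voiced fricative = 4.
The maximum is 4.

4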